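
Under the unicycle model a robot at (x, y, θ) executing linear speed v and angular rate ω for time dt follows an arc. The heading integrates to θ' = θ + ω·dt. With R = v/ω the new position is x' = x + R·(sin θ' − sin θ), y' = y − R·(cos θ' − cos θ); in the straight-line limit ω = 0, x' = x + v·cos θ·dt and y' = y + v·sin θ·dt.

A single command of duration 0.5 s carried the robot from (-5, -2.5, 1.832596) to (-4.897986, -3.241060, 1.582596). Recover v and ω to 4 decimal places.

v = -1.5000, ω = -0.5000

Δθ = 1.582596 − 1.832596 = -0.250000
ω = Δθ/dt = -0.250000/0.5 = -0.5000
R = −Δy/(cos θ' − cos θ) = 3.0000
v = R·ω = 3.0000·-0.5000 = -1.5000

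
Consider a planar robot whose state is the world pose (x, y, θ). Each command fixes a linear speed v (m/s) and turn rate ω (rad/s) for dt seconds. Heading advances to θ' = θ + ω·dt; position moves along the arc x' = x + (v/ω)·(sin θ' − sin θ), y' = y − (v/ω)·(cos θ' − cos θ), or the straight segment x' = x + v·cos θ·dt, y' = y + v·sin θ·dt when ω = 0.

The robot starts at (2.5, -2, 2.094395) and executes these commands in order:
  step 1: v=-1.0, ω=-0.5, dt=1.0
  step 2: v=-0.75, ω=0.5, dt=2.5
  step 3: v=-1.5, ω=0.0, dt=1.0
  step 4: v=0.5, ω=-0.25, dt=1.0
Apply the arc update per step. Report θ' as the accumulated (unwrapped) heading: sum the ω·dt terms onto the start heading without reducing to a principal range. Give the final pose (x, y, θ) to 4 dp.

step 1: θ'=1.5944 (R=2.0000) → pose (2.7674, -2.9528, 1.5944)
step 2: θ'=2.8444 (R=-1.5000) → pose (3.8277, -4.3517, 2.8444)
step 3: θ'=2.8444 (straight) → pose (5.2620, -4.7909, 2.8444)
step 4: θ'=2.5944 (R=-2.0000) → pose (4.8070, -4.5866, 2.5944)

(4.8070, -4.5866, 2.5944)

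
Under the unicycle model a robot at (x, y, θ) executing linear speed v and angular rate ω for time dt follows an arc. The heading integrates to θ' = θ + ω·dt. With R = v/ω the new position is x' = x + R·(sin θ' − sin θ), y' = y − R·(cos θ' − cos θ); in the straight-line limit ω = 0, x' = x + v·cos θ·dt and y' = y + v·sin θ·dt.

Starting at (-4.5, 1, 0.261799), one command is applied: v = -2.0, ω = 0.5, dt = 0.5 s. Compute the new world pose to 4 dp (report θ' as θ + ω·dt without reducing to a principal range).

(-5.4237, 0.6238, 0.5118)

θ' = 0.2618 + 0.5·0.5 = 0.5118
R = v/ω = -2.0/0.5 = -4.0000
x' = -4.5 + -4.0000·(sin 0.5118 − sin 0.2618) = -5.4237
y' = 1 − -4.0000·(cos 0.5118 − cos 0.2618) = 0.6238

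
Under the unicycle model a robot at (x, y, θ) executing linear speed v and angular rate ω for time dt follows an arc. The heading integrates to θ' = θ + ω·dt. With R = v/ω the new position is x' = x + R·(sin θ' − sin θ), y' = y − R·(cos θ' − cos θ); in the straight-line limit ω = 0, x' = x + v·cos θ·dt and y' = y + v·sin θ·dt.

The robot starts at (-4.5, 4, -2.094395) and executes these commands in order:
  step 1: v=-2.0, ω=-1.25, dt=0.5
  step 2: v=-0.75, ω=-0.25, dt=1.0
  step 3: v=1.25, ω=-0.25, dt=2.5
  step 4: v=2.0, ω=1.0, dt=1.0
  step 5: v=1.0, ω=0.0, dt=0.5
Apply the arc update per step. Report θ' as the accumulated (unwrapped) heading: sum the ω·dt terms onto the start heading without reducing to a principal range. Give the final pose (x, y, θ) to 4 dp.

(-8.4415, 4.9579, -2.5944)

step 1: θ'=-2.7194 (R=1.6000) → pose (-3.7700, 4.6595, -2.7194)
step 2: θ'=-2.9694 (R=3.0000) → pose (-3.0547, 4.8786, -2.9694)
step 3: θ'=-3.5944 (R=-5.0000) → pose (-6.0989, 5.3085, -3.5944)
step 4: θ'=-2.5944 (R=2.0000) → pose (-8.0145, 5.2180, -2.5944)
step 5: θ'=-2.5944 (straight) → pose (-8.4415, 4.9579, -2.5944)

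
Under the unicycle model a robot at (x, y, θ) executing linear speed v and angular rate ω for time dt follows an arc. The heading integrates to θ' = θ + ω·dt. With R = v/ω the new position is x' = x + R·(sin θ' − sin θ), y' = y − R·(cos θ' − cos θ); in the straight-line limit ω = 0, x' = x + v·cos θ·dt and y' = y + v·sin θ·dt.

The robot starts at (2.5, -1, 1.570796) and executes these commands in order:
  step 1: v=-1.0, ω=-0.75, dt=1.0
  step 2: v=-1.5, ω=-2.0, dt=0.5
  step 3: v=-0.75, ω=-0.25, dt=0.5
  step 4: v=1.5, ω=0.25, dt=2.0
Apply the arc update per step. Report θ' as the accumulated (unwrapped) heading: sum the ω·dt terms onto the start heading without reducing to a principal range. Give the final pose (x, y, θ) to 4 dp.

step 1: θ'=0.8208 (R=1.3333) → pose (2.1423, -1.9089, 0.8208)
step 2: θ'=-0.1792 (R=0.7500) → pose (1.4598, -2.1356, -0.1792)
step 3: θ'=-0.3042 (R=3.0000) → pose (1.0959, -2.0459, -0.3042)
step 4: θ'=0.1958 (R=6.0000) → pose (4.0604, -2.2068, 0.1958)

(4.0604, -2.2068, 0.1958)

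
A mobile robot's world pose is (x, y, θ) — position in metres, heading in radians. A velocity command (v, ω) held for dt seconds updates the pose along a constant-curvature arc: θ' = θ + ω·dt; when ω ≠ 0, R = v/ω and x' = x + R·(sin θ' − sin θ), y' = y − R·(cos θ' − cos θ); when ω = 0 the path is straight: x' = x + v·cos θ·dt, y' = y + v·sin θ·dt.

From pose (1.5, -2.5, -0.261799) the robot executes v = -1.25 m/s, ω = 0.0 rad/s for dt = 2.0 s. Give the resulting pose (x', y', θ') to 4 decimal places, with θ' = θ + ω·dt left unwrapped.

(-0.9148, -1.8530, -0.2618)

θ' = -0.2618 + 0.0·2.0 = -0.2618
ω = 0 → straight: x' = 1.5 + -1.25·cos(-0.2618)·2.0 = -0.9148
y' = -2.5 + -1.25·sin(-0.2618)·2.0 = -1.8530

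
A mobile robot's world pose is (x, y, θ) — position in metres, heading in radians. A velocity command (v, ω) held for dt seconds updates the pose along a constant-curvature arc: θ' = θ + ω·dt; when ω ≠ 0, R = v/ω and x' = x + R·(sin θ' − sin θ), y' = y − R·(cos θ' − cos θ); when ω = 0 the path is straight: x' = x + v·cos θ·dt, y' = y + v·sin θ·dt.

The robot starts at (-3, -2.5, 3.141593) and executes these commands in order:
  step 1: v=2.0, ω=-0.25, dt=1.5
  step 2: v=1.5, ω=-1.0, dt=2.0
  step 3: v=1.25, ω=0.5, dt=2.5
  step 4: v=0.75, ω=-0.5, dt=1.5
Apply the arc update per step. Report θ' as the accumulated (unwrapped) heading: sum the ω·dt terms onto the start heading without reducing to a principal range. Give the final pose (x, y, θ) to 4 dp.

(-5.9776, 4.5068, 1.2666)

step 1: θ'=2.7666 (R=-8.0000) → pose (-5.9302, -1.9441, 2.7666)
step 2: θ'=0.7666 (R=-1.5000) → pose (-6.4213, 0.5321, 0.7666)
step 3: θ'=2.0166 (R=2.5000) → pose (-5.8998, 3.4108, 2.0166)
step 4: θ'=1.2666 (R=-1.5000) → pose (-5.9776, 4.5068, 1.2666)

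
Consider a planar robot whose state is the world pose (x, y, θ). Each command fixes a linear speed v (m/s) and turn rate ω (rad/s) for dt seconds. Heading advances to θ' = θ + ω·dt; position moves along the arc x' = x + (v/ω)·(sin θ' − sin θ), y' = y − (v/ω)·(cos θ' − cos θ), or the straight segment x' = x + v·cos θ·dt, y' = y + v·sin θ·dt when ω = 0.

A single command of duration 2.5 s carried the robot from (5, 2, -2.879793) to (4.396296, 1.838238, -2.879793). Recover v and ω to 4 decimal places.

Δθ = -2.879793 − -2.879793 = 0.000000
ω = Δθ/dt = 0.000000/2.5 = 0.0000
ω = 0 → v = (Δx·cos θ + Δy·sin θ)/dt = 0.2500

v = 0.2500, ω = 0.0000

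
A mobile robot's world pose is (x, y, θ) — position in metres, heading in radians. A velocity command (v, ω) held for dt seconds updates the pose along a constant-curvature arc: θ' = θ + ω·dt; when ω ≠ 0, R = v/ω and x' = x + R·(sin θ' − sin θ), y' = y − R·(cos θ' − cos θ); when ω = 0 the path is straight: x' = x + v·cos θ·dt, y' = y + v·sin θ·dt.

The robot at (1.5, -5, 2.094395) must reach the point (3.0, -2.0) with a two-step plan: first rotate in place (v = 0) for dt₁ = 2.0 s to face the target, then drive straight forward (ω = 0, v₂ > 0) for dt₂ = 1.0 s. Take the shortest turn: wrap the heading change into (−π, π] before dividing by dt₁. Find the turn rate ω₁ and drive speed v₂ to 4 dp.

heading to target = atan2(-2−-5, 3−1.5) = 1.1071
Δθ = wrap(1.1071 − 2.0944) = -0.9872; ω₁ = Δθ/dt₁ = -0.4936
distance = √((3−1.5)² + (-2−-5)²) = 3.3541; v₂ = distance/dt₂ = 3.3541

ω₁ = -0.4936, v₂ = 3.3541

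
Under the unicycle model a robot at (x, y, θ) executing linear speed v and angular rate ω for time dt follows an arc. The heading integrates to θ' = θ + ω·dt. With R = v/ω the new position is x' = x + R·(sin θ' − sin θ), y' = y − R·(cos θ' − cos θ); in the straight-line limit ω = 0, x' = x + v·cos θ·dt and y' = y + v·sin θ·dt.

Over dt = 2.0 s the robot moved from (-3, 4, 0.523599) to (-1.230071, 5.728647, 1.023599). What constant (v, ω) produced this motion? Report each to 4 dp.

v = 1.2500, ω = 0.2500

Δθ = 1.023599 − 0.523599 = 0.500000
ω = Δθ/dt = 0.500000/2.0 = 0.2500
R = Δx/(sin θ' − sin θ) = 5.0000
v = R·ω = 5.0000·0.2500 = 1.2500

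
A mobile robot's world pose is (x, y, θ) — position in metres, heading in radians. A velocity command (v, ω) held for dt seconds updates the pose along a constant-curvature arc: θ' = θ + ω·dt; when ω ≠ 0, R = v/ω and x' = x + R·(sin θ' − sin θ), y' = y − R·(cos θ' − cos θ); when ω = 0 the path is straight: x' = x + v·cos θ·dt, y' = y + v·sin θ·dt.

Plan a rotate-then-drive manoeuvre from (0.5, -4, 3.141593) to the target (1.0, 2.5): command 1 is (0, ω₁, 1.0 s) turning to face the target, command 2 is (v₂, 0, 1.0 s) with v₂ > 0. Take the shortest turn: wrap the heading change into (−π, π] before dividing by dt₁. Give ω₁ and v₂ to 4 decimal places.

ω₁ = -1.6476, v₂ = 6.5192

heading to target = atan2(2.5−-4, 1−0.5) = 1.4940
Δθ = wrap(1.4940 − 3.1416) = -1.6476; ω₁ = Δθ/dt₁ = -1.6476
distance = √((1−0.5)² + (2.5−-4)²) = 6.5192; v₂ = distance/dt₂ = 6.5192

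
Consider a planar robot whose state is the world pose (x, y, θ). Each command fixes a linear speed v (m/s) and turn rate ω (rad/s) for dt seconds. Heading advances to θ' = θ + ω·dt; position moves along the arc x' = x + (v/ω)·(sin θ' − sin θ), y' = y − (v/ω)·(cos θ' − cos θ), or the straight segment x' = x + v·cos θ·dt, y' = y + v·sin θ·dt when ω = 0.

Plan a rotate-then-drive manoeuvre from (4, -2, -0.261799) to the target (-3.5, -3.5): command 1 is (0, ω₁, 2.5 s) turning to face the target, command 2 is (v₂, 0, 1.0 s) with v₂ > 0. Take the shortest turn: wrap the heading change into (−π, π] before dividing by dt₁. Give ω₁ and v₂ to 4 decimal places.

ω₁ = -1.0730, v₂ = 7.6485

heading to target = atan2(-3.5−-2, -3.5−4) = -2.9442
Δθ = wrap(-2.9442 − -0.2618) = -2.6824; ω₁ = Δθ/dt₁ = -1.0730
distance = √((-3.5−4)² + (-3.5−-2)²) = 7.6485; v₂ = distance/dt₂ = 7.6485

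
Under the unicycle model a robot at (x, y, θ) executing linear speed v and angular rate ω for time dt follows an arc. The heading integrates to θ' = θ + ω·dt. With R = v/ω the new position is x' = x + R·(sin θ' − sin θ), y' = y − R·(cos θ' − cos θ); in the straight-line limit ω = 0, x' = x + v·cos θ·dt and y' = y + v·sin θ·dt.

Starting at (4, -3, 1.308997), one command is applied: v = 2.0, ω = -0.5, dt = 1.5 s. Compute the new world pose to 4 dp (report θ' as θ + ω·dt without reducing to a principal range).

(5.7424, -0.6441, 0.5590)

θ' = 1.3090 + -0.5·1.5 = 0.5590
R = v/ω = 2.0/-0.5 = -4.0000
x' = 4 + -4.0000·(sin 0.5590 − sin 1.3090) = 5.7424
y' = -3 − -4.0000·(cos 0.5590 − cos 1.3090) = -0.6441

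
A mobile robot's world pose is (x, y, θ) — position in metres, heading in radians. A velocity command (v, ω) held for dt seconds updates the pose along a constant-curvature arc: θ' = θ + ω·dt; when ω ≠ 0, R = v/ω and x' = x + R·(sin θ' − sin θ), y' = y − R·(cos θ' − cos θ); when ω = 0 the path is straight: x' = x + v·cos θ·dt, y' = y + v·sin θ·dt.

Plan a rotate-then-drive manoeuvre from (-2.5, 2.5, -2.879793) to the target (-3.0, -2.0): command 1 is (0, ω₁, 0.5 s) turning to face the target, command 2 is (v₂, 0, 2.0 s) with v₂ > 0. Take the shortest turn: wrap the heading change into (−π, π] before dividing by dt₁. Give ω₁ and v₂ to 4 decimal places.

heading to target = atan2(-2−2.5, -3−-2.5) = -1.6815
Δθ = wrap(-1.6815 − -2.8798) = 1.1983; ω₁ = Δθ/dt₁ = 2.3967
distance = √((-3−-2.5)² + (-2−2.5)²) = 4.5277; v₂ = distance/dt₂ = 2.2638

ω₁ = 2.3967, v₂ = 2.2638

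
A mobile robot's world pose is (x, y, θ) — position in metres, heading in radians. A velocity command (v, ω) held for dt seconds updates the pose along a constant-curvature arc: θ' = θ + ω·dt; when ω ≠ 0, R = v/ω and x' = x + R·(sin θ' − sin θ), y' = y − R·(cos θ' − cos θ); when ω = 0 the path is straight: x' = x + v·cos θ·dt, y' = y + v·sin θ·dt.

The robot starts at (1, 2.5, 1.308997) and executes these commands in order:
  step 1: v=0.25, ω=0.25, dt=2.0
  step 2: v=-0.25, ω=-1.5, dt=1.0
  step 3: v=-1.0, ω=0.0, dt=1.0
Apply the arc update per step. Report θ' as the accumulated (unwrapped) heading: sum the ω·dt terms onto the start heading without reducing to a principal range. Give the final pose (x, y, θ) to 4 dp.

(-0.0581, 2.4926, 0.3090)

step 1: θ'=1.8090 (R=1.0000) → pose (1.0058, 2.9948, 1.8090)
step 2: θ'=0.3090 (R=0.1667) → pose (0.8946, 2.7967, 0.3090)
step 3: θ'=0.3090 (straight) → pose (-0.0581, 2.4926, 0.3090)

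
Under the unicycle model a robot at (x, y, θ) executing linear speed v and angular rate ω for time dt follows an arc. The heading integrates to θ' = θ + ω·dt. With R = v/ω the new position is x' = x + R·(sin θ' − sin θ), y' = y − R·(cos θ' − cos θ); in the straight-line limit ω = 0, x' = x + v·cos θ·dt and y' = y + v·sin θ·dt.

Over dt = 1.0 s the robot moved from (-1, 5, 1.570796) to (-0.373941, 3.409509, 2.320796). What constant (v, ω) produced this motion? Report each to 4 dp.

v = -1.7500, ω = 0.7500

Δθ = 2.320796 − 1.570796 = 0.750000
ω = Δθ/dt = 0.750000/1.0 = 0.7500
R = −Δy/(cos θ' − cos θ) = -2.3333
v = R·ω = -2.3333·0.7500 = -1.7500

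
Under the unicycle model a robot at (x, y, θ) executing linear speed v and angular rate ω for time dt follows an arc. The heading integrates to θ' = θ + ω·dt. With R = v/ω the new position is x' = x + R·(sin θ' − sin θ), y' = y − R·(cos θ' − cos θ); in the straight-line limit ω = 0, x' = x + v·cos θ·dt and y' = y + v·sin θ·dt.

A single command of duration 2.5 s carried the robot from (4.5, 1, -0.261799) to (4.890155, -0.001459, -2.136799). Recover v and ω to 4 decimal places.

v = 0.5000, ω = -0.7500

Δθ = -2.136799 − -0.261799 = -1.875000
ω = Δθ/dt = -1.875000/2.5 = -0.7500
R = −Δy/(cos θ' − cos θ) = -0.6667
v = R·ω = -0.6667·-0.7500 = 0.5000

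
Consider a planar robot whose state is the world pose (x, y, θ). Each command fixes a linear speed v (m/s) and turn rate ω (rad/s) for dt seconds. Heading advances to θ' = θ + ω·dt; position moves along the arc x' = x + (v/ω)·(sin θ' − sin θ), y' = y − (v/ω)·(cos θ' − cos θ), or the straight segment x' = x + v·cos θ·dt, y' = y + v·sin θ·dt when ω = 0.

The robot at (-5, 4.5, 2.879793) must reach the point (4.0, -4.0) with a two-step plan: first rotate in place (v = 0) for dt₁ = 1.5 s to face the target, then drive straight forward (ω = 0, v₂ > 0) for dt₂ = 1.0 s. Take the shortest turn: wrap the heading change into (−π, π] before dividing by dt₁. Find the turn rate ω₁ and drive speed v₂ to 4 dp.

ω₁ = 1.7644, v₂ = 12.3794

heading to target = atan2(-4−4.5, 4−-5) = -0.7568
Δθ = wrap(-0.7568 − 2.8798) = 2.6466; ω₁ = Δθ/dt₁ = 1.7644
distance = √((4−-5)² + (-4−4.5)²) = 12.3794; v₂ = distance/dt₂ = 12.3794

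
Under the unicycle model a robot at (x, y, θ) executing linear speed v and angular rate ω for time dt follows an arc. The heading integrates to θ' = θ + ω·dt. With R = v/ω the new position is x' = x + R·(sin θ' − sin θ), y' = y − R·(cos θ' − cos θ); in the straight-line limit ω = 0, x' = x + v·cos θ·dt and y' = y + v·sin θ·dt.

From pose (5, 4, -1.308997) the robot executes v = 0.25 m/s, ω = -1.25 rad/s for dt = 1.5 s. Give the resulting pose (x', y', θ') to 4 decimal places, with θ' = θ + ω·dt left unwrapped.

θ' = -1.3090 + -1.25·1.5 = -3.1840
R = v/ω = 0.25/-1.25 = -0.2000
x' = 5 + -0.2000·(sin -3.1840 − sin -1.3090) = 4.7983
y' = 4 − -0.2000·(cos -3.1840 − cos -1.3090) = 3.7484

(4.7983, 3.7484, -3.1840)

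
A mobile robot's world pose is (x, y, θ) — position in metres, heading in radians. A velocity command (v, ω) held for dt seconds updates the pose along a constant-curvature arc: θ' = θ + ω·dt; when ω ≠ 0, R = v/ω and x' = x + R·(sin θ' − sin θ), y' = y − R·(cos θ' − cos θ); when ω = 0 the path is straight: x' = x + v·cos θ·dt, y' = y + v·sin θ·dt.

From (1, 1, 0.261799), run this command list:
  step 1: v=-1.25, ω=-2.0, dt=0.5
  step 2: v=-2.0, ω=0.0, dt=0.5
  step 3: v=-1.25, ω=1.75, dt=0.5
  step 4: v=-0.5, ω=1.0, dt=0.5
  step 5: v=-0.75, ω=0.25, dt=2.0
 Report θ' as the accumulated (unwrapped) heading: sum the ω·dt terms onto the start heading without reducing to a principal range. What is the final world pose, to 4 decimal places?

step 1: θ'=-0.7382 (R=0.6250) → pose (0.4176, 1.1414, -0.7382)
step 2: θ'=-0.7382 (straight) → pose (-0.3220, 1.8144, -0.7382)
step 3: θ'=0.1368 (R=-0.7143) → pose (-0.9001, 1.9936, 0.1368)
step 4: θ'=0.6368 (R=-0.5000) → pose (-1.1293, 1.9003, 0.6368)
step 5: θ'=1.1368 (R=-3.0000) → pose (-2.0673, 0.7498, 1.1368)

(-2.0673, 0.7498, 1.1368)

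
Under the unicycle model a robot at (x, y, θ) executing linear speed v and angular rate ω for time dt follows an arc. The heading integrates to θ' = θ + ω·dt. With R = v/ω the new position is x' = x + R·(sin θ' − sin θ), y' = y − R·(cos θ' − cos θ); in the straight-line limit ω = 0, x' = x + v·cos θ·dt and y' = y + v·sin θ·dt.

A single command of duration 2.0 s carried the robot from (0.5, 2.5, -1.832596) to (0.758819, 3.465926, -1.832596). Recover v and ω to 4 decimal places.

Δθ = -1.832596 − -1.832596 = 0.000000
ω = Δθ/dt = 0.000000/2.0 = 0.0000
ω = 0 → v = (Δx·cos θ + Δy·sin θ)/dt = -0.5000

v = -0.5000, ω = 0.0000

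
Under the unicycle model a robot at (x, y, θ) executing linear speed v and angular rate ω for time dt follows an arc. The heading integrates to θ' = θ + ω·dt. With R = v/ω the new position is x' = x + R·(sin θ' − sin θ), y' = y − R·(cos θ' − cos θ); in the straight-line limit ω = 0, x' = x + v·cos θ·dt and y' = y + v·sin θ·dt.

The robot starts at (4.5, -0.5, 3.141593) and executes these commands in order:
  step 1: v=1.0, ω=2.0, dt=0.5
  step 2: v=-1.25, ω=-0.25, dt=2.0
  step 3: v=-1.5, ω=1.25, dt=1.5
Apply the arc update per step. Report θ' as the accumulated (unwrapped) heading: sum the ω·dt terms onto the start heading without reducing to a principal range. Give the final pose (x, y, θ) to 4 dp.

(6.1466, 2.8740, 5.5166)

step 1: θ'=4.1416 (R=0.5000) → pose (4.0793, -0.7298, 4.1416)
step 2: θ'=3.6416 (R=5.0000) → pose (5.8895, 0.9566, 3.6416)
step 3: θ'=5.5166 (R=-1.2000) → pose (6.1466, 2.8740, 5.5166)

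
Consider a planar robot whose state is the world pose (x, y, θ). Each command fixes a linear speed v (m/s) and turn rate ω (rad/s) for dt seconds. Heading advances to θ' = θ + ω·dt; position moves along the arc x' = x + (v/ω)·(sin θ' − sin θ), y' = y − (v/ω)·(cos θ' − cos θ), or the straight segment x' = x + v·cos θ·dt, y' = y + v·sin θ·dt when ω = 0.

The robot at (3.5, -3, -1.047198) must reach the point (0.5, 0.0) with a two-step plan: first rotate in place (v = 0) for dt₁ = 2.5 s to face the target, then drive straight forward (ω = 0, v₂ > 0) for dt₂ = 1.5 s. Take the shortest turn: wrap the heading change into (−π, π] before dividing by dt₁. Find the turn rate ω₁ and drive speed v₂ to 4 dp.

heading to target = atan2(0−-3, 0.5−3.5) = 2.3562
Δθ = wrap(2.3562 − -1.0472) = -2.8798; ω₁ = Δθ/dt₁ = -1.1519
distance = √((0.5−3.5)² + (0−-3)²) = 4.2426; v₂ = distance/dt₂ = 2.8284

ω₁ = -1.1519, v₂ = 2.8284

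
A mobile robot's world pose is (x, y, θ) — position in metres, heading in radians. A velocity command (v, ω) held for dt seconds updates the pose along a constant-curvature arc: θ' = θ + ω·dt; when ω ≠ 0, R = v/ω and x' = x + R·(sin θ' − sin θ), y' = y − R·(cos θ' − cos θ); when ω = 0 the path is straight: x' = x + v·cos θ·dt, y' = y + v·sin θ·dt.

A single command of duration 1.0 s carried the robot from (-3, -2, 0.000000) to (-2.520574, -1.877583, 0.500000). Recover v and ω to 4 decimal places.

v = 0.5000, ω = 0.5000

Δθ = 0.500000 − 0.000000 = 0.500000
ω = Δθ/dt = 0.500000/1.0 = 0.5000
R = Δx/(sin θ' − sin θ) = 1.0000
v = R·ω = 1.0000·0.5000 = 0.5000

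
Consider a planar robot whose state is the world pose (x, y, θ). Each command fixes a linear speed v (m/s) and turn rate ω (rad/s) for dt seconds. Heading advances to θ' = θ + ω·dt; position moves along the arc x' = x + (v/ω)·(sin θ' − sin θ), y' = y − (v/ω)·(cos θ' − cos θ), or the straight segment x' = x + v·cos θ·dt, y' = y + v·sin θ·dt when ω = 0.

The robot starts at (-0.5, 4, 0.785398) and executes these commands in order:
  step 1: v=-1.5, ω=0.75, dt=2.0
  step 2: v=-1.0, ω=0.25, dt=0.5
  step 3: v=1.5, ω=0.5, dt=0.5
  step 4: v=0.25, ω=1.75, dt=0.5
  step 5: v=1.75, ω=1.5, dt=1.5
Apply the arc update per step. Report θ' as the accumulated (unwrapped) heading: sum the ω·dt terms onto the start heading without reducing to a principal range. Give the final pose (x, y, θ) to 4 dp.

(-1.0912, -0.7521, 5.7854)

step 1: θ'=2.2854 (R=-2.0000) → pose (-0.5965, 1.2752, 2.2854)
step 2: θ'=2.4104 (R=-4.0000) → pose (-0.2461, 0.9189, 2.4104)
step 3: θ'=2.6604 (R=3.0000) → pose (-0.8609, 1.3451, 2.6604)
step 4: θ'=3.5354 (R=0.1429) → pose (-0.9818, 1.3504, 3.5354)
step 5: θ'=5.7854 (R=1.1667) → pose (-1.0912, -0.7521, 5.7854)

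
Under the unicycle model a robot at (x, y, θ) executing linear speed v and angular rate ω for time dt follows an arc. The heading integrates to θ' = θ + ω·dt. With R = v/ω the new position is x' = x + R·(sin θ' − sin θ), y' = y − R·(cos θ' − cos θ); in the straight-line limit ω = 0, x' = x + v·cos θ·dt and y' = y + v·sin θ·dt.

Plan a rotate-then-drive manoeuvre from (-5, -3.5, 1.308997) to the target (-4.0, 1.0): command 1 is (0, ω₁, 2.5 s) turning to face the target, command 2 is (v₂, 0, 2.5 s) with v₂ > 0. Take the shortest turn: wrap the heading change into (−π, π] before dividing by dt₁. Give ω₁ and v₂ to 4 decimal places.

ω₁ = 0.0173, v₂ = 1.8439

heading to target = atan2(1−-3.5, -4−-5) = 1.3521
Δθ = wrap(1.3521 − 1.3090) = 0.0431; ω₁ = Δθ/dt₁ = 0.0173
distance = √((-4−-5)² + (1−-3.5)²) = 4.6098; v₂ = distance/dt₂ = 1.8439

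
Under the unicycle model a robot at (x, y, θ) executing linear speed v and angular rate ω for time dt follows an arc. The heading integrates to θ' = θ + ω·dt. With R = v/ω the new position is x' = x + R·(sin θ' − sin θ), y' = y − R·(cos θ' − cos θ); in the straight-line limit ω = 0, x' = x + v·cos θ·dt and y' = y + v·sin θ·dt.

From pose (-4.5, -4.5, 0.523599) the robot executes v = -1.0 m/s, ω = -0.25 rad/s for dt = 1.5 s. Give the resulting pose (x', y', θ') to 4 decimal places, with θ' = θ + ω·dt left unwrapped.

(-5.9078, -4.9918, 0.1486)

θ' = 0.5236 + -0.25·1.5 = 0.1486
R = v/ω = -1.0/-0.25 = 4.0000
x' = -4.5 + 4.0000·(sin 0.1486 − sin 0.5236) = -5.9078
y' = -4.5 − 4.0000·(cos 0.1486 − cos 0.5236) = -4.9918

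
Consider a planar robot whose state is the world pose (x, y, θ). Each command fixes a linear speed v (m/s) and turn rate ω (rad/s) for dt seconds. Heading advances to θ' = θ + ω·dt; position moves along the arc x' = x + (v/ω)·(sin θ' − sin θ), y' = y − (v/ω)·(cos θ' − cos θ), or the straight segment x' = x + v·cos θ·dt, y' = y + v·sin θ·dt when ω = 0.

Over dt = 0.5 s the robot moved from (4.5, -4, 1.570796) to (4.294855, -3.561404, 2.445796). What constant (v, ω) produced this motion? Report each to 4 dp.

v = 1.0000, ω = 1.7500

Δθ = 2.445796 − 1.570796 = 0.875000
ω = Δθ/dt = 0.875000/0.5 = 1.7500
R = −Δy/(cos θ' − cos θ) = 0.5714
v = R·ω = 0.5714·1.7500 = 1.0000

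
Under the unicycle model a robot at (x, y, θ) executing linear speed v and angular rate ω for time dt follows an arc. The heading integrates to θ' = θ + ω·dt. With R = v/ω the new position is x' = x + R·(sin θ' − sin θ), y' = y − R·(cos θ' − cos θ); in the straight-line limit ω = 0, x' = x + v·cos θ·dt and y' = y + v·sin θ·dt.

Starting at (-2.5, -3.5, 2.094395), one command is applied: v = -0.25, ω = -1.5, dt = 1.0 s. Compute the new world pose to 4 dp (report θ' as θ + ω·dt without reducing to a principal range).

θ' = 2.0944 + -1.5·1.0 = 0.5944
R = v/ω = -0.25/-1.5 = 0.1667
x' = -2.5 + 0.1667·(sin 0.5944 − sin 2.0944) = -2.5510
y' = -3.5 − 0.1667·(cos 0.5944 − cos 2.0944) = -3.7214

(-2.5510, -3.7214, 0.5944)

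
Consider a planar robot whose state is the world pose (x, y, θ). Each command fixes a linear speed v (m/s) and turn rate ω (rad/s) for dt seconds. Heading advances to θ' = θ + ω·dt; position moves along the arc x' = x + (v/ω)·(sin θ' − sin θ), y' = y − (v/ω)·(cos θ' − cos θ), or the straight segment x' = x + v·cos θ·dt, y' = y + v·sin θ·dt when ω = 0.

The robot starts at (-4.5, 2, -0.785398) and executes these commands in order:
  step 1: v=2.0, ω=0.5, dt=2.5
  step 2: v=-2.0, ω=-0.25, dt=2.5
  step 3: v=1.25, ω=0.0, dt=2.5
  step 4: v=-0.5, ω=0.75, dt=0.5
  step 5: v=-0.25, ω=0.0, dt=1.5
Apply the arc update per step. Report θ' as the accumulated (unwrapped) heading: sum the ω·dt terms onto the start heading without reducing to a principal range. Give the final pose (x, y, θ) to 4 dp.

(-2.2715, -0.0786, 0.2146)

step 1: θ'=0.4646 (R=4.0000) → pose (0.1207, 1.2524, 0.4646)
step 2: θ'=-0.1604 (R=8.0000) → pose (-4.7415, 0.5071, -0.1604)
step 3: θ'=-0.1604 (straight) → pose (-1.6566, 0.0080, -0.1604)
step 4: θ'=0.2146 (R=-0.6667) → pose (-1.9051, 0.0013, 0.2146)
step 5: θ'=0.2146 (straight) → pose (-2.2715, -0.0786, 0.2146)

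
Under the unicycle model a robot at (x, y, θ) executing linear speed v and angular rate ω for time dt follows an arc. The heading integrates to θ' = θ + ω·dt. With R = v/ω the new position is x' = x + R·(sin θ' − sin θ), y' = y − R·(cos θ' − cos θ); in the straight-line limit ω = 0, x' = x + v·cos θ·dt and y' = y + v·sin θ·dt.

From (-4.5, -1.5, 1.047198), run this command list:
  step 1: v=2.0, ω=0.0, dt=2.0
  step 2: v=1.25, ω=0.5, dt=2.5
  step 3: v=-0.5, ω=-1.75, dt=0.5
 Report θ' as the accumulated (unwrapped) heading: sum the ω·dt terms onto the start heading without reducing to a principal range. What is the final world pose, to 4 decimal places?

step 1: θ'=1.0472 (straight) → pose (-2.5000, 1.9641, 1.0472)
step 2: θ'=2.2972 (R=2.5000) → pose (-2.7961, 4.8746, 2.2972)
step 3: θ'=1.4222 (R=0.2857) → pose (-2.7272, 4.6425, 1.4222)

(-2.7272, 4.6425, 1.4222)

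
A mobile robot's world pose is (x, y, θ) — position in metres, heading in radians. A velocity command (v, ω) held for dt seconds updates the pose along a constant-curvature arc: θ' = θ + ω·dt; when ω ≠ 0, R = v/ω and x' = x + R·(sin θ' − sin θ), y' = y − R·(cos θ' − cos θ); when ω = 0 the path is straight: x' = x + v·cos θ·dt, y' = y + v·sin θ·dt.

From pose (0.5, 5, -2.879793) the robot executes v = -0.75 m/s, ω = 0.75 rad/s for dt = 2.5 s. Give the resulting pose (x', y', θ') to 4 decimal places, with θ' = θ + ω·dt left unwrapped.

(1.0852, 6.5022, -1.0048)

θ' = -2.8798 + 0.75·2.5 = -1.0048
R = v/ω = -0.75/0.75 = -1.0000
x' = 0.5 + -1.0000·(sin -1.0048 − sin -2.8798) = 1.0852
y' = 5 − -1.0000·(cos -1.0048 − cos -2.8798) = 6.5022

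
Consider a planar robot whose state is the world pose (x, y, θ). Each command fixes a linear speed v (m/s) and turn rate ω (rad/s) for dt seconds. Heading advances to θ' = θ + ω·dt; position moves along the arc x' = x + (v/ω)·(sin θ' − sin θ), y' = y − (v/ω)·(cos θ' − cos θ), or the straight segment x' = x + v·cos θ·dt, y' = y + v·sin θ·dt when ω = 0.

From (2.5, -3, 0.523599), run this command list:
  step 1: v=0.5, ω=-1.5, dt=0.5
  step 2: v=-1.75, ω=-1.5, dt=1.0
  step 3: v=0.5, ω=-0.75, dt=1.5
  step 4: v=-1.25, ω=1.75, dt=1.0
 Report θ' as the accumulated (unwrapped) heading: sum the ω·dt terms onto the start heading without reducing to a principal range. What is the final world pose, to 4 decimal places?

step 1: θ'=-0.2264 (R=-0.3333) → pose (2.7415, -2.9638, -0.2264)
step 2: θ'=-1.7264 (R=1.1667) → pose (1.8508, -1.6461, -1.7264)
step 3: θ'=-2.8514 (R=-0.6667) → pose (1.3829, -2.1816, -2.8514)
step 4: θ'=-1.1014 (R=-0.7143) → pose (1.8156, -1.1741, -1.1014)

(1.8156, -1.1741, -1.1014)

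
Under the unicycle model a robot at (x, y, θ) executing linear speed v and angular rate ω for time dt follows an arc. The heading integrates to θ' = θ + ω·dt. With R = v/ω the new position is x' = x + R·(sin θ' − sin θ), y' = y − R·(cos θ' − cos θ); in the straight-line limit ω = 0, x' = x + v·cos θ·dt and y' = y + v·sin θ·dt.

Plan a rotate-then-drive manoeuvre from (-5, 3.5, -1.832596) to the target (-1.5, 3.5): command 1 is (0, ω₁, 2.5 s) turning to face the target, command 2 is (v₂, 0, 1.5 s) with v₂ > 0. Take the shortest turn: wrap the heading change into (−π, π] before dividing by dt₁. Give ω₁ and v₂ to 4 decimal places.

ω₁ = 0.7330, v₂ = 2.3333

heading to target = atan2(3.5−3.5, -1.5−-5) = 0.0000
Δθ = wrap(0.0000 − -1.8326) = 1.8326; ω₁ = Δθ/dt₁ = 0.7330
distance = √((-1.5−-5)² + (3.5−3.5)²) = 3.5000; v₂ = distance/dt₂ = 2.3333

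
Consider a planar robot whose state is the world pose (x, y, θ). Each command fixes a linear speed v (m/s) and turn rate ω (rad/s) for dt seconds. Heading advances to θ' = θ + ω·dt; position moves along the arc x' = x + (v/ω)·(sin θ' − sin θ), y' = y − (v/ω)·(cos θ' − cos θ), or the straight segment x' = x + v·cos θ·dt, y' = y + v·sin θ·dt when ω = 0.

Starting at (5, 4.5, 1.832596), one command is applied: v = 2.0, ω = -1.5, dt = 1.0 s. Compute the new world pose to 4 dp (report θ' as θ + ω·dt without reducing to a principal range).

θ' = 1.8326 + -1.5·1.0 = 0.3326
R = v/ω = 2.0/-1.5 = -1.3333
x' = 5 + -1.3333·(sin 0.3326 − sin 1.8326) = 5.8526
y' = 4.5 − -1.3333·(cos 0.3326 − cos 1.8326) = 6.1054

(5.8526, 6.1054, 0.3326)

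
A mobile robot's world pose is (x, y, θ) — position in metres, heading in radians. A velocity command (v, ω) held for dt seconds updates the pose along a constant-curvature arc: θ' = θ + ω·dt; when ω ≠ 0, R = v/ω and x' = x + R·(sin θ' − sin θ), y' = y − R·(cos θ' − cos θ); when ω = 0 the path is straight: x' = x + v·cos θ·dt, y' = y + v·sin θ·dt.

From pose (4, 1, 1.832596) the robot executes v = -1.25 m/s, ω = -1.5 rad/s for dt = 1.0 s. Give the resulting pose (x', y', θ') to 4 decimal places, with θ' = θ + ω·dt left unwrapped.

θ' = 1.8326 + -1.5·1.0 = 0.3326
R = v/ω = -1.25/-1.5 = 0.8333
x' = 4 + 0.8333·(sin 0.3326 − sin 1.8326) = 3.4671
y' = 1 − 0.8333·(cos 0.3326 − cos 1.8326) = -0.0033

(3.4671, -0.0033, 0.3326)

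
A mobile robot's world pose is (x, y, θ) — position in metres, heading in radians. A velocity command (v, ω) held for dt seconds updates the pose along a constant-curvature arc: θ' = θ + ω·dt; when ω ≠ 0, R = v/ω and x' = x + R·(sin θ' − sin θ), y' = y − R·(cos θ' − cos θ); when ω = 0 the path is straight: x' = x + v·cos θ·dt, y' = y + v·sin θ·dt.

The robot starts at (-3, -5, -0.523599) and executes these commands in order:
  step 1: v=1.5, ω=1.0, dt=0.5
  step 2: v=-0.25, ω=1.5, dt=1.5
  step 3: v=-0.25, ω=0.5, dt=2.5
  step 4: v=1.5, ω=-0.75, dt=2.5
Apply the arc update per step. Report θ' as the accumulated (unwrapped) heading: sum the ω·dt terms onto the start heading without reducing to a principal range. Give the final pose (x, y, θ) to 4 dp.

step 1: θ'=-0.0236 (R=1.5000) → pose (-2.2854, -5.2005, -0.0236)
step 2: θ'=2.2264 (R=-0.1667) → pose (-2.4214, -5.4688, 2.2264)
step 3: θ'=3.4764 (R=-0.5000) → pose (-1.8608, -5.6362, 3.4764)
step 4: θ'=1.6014 (R=-2.0000) → pose (-4.5170, -3.8084, 1.6014)

(-4.5170, -3.8084, 1.6014)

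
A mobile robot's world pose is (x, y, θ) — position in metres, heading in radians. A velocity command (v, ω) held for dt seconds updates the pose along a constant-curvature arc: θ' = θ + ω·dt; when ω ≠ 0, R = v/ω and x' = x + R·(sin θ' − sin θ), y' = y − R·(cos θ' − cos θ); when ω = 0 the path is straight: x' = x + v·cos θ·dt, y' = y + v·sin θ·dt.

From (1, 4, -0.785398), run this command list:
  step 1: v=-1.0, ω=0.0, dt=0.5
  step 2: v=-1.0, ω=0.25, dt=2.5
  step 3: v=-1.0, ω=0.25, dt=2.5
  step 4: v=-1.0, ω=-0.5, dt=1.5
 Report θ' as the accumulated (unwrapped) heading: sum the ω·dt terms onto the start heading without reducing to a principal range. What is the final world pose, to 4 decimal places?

step 1: θ'=-0.7854 (straight) → pose (0.6464, 4.3536, -0.7854)
step 2: θ'=-0.1604 (R=-4.0000) → pose (-1.5431, 5.4738, -0.1604)
step 3: θ'=0.4646 (R=-4.0000) → pose (-3.9742, 5.1011, 0.4646)
step 4: θ'=-0.2854 (R=2.0000) → pose (-5.4335, 4.9700, -0.2854)

(-5.4335, 4.9700, -0.2854)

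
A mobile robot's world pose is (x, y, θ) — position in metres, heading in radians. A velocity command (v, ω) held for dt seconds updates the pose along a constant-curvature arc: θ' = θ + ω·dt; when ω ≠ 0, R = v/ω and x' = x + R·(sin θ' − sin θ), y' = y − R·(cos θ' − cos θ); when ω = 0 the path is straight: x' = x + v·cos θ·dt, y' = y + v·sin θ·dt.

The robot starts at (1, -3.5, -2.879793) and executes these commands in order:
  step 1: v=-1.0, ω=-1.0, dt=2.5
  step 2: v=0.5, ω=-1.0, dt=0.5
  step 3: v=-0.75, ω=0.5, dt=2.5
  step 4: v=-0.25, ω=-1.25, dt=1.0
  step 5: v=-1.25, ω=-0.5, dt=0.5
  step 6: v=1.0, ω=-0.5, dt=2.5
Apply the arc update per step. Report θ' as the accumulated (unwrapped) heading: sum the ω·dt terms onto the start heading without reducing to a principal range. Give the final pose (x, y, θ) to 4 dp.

step 1: θ'=-5.3798 (R=1.0000) → pose (2.0443, -5.0849, -5.3798)
step 2: θ'=-5.8798 (R=-0.5000) → pose (2.2407, -4.9345, -5.8798)
step 3: θ'=-4.6298 (R=-1.5000) → pose (1.3346, -6.4378, -4.6298)
step 4: θ'=-5.8798 (R=0.2000) → pose (1.2138, -6.6383, -5.8798)
step 5: θ'=-6.1298 (R=2.5000) → pose (0.6144, -6.8096, -6.1298)
step 6: θ'=-7.3798 (R=-2.0000) → pose (2.6993, -7.8729, -7.3798)

(2.6993, -7.8729, -7.3798)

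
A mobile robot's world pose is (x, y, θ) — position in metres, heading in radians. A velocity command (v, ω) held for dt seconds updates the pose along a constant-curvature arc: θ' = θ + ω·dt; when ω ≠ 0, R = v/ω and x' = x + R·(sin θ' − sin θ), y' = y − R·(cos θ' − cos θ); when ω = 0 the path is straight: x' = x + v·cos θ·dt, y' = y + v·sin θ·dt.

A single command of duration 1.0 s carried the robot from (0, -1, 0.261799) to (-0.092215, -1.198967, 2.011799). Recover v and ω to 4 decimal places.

v = -0.2500, ω = 1.7500

Δθ = 2.011799 − 0.261799 = 1.750000
ω = Δθ/dt = 1.750000/1.0 = 1.7500
R = −Δy/(cos θ' − cos θ) = -0.1429
v = R·ω = -0.1429·1.7500 = -0.2500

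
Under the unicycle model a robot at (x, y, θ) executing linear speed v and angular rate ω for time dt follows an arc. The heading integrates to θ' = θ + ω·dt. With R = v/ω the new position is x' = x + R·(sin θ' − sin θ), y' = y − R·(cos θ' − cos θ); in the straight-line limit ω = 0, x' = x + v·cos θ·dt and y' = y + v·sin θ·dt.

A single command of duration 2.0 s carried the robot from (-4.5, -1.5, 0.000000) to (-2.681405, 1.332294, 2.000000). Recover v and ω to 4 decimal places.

Δθ = 2.000000 − 0.000000 = 2.000000
ω = Δθ/dt = 2.000000/2.0 = 1.0000
R = −Δy/(cos θ' − cos θ) = 2.0000
v = R·ω = 2.0000·1.0000 = 2.0000

v = 2.0000, ω = 1.0000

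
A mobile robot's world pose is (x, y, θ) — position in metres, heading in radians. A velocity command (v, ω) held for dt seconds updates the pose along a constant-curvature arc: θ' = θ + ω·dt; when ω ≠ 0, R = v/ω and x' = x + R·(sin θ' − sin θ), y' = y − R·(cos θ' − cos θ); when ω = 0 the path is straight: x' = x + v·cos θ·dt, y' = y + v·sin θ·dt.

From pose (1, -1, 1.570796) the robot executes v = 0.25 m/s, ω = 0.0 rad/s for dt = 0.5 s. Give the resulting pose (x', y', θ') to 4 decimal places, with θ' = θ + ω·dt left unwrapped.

θ' = 1.5708 + 0.0·0.5 = 1.5708
ω = 0 → straight: x' = 1 + 0.25·cos(1.5708)·0.5 = 1.0000
y' = -1 + 0.25·sin(1.5708)·0.5 = -0.8750

(1.0000, -0.8750, 1.5708)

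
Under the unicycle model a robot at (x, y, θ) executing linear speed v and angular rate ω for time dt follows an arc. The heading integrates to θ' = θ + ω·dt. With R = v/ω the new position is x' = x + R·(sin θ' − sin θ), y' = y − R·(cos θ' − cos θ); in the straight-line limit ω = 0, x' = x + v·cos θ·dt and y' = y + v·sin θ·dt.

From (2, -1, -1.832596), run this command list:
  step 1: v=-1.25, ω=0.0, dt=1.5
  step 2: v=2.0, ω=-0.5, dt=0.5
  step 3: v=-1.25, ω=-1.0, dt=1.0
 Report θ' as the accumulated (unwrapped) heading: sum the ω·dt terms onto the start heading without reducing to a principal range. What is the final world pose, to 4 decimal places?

(3.1252, 0.5230, -3.0826)

step 1: θ'=-1.8326 (straight) → pose (2.4853, 0.8111, -1.8326)
step 2: θ'=-2.0826 (R=-4.0000) → pose (2.1090, -0.1126, -2.0826)
step 3: θ'=-3.0826 (R=1.2500) → pose (3.1252, 0.5230, -3.0826)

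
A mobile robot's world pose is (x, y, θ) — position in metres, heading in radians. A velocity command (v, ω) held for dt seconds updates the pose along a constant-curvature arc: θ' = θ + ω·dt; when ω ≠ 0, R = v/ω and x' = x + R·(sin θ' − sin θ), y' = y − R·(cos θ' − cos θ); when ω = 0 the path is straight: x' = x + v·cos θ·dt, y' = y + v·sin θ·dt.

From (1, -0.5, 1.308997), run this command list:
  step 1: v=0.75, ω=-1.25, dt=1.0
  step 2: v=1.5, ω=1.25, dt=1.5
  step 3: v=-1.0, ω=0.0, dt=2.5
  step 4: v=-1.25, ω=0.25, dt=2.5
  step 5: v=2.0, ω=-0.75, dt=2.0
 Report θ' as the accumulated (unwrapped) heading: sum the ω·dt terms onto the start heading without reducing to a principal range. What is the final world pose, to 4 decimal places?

step 1: θ'=0.0590 (R=-0.6000) → pose (1.5442, -0.0563, 0.0590)
step 2: θ'=1.9340 (R=1.2000) → pose (2.5951, 1.5679, 1.9340)
step 3: θ'=1.9340 (straight) → pose (3.4833, -0.7690, 1.9340)
step 4: θ'=2.5590 (R=-5.0000) → pose (5.4062, -3.1679, 2.5590)
step 5: θ'=1.0590 (R=-2.6667) → pose (4.5484, 0.3649, 1.0590)

(4.5484, 0.3649, 1.0590)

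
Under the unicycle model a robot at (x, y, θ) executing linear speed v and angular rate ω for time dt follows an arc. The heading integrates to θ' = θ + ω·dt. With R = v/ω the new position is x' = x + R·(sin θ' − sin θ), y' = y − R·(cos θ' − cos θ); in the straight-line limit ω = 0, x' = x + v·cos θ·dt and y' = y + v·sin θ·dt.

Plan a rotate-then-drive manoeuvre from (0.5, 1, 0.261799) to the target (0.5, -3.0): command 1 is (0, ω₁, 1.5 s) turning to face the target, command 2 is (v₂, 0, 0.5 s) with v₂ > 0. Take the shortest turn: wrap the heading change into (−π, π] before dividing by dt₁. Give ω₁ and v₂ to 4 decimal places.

heading to target = atan2(-3−1, 0.5−0.5) = -1.5708
Δθ = wrap(-1.5708 − 0.2618) = -1.8326; ω₁ = Δθ/dt₁ = -1.2217
distance = √((0.5−0.5)² + (-3−1)²) = 4.0000; v₂ = distance/dt₂ = 8.0000

ω₁ = -1.2217, v₂ = 8.0000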